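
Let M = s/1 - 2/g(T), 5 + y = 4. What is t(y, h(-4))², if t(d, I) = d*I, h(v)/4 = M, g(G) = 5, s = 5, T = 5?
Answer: 8464/25 ≈ 338.56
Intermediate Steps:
y = -1 (y = -5 + 4 = -1)
M = 23/5 (M = 5/1 - 2/5 = 5*1 - 2*⅕ = 5 - ⅖ = 23/5 ≈ 4.6000)
h(v) = 92/5 (h(v) = 4*(23/5) = 92/5)
t(d, I) = I*d
t(y, h(-4))² = ((92/5)*(-1))² = (-92/5)² = 8464/25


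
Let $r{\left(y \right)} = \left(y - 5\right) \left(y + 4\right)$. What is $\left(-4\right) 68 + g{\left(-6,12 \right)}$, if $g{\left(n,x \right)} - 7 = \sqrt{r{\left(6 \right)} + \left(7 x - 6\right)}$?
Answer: $-265 + 2 \sqrt{22} \approx -255.62$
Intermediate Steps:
$r{\left(y \right)} = \left(-5 + y\right) \left(4 + y\right)$
$g{\left(n,x \right)} = 7 + \sqrt{4 + 7 x}$ ($g{\left(n,x \right)} = 7 + \sqrt{\left(-20 + 6^{2} - 6\right) + \left(7 x - 6\right)} = 7 + \sqrt{\left(-20 + 36 - 6\right) + \left(-6 + 7 x\right)} = 7 + \sqrt{10 + \left(-6 + 7 x\right)} = 7 + \sqrt{4 + 7 x}$)
$\left(-4\right) 68 + g{\left(-6,12 \right)} = \left(-4\right) 68 + \left(7 + \sqrt{4 + 7 \cdot 12}\right) = -272 + \left(7 + \sqrt{4 + 84}\right) = -272 + \left(7 + \sqrt{88}\right) = -272 + \left(7 + 2 \sqrt{22}\right) = -265 + 2 \sqrt{22}$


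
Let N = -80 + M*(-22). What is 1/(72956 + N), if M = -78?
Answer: 1/74592 ≈ 1.3406e-5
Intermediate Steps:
N = 1636 (N = -80 - 78*(-22) = -80 + 1716 = 1636)
1/(72956 + N) = 1/(72956 + 1636) = 1/74592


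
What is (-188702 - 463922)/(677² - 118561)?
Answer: -81578/42471 ≈ -1.9208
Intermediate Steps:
(-188702 - 463922)/(677² - 118561) = -652624/(458329 - 118561) = -652624/339768 = -652624*1/339768 = -81578/42471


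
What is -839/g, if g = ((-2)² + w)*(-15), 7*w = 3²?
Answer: 5873/555 ≈ 10.582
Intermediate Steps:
w = 9/7 (w = (⅐)*3² = (⅐)*9 = 9/7 ≈ 1.2857)
g = -555/7 (g = ((-2)² + 9/7)*(-15) = (4 + 9/7)*(-15) = (37/7)*(-15) = -555/7 ≈ -79.286)
-839/g = -839/(-555/7) = -839*(-7/555) = 5873/555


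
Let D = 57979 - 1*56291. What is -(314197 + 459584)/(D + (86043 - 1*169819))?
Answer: 773781/82088 ≈ 9.4262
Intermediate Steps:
D = 1688 (D = 57979 - 56291 = 1688)
-(314197 + 459584)/(D + (86043 - 1*169819)) = -(314197 + 459584)/(1688 + (86043 - 1*169819)) = -773781/(1688 + (86043 - 169819)) = -773781/(1688 - 83776) = -773781/(-82088) = -773781*(-1)/82088 = -1*(-773781/82088) = 773781/82088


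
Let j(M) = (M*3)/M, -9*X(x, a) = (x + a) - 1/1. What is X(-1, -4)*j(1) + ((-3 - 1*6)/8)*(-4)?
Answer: 13/2 ≈ 6.5000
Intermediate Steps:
X(x, a) = 1/9 - a/9 - x/9 (X(x, a) = -((x + a) - 1/1)/9 = -((a + x) - 1*1)/9 = -((a + x) - 1)/9 = -(-1 + a + x)/9 = 1/9 - a/9 - x/9)
j(M) = 3 (j(M) = (3*M)/M = 3)
X(-1, -4)*j(1) + ((-3 - 1*6)/8)*(-4) = (1/9 - 1/9*(-4) - 1/9*(-1))*3 + ((-3 - 1*6)/8)*(-4) = (1/9 + 4/9 + 1/9)*3 + ((-3 - 6)*(1/8))*(-4) = (2/3)*3 - 9*1/8*(-4) = 2 - 9/8*(-4) = 2 + 9/2 = 13/2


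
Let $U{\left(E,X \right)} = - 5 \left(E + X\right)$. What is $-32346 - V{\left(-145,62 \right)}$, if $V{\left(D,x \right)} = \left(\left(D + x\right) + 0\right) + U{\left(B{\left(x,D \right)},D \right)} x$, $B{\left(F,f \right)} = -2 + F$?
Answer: $-58613$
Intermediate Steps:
$U{\left(E,X \right)} = - 5 E - 5 X$
$V{\left(D,x \right)} = D + x + x \left(10 - 5 D - 5 x\right)$ ($V{\left(D,x \right)} = \left(\left(D + x\right) + 0\right) + \left(- 5 \left(-2 + x\right) - 5 D\right) x = \left(D + x\right) + \left(\left(10 - 5 x\right) - 5 D\right) x = \left(D + x\right) + \left(10 - 5 D - 5 x\right) x = \left(D + x\right) + x \left(10 - 5 D - 5 x\right) = D + x + x \left(10 - 5 D - 5 x\right)$)
$-32346 - V{\left(-145,62 \right)} = -32346 - \left(-145 + 62 - 310 \left(-2 - 145 + 62\right)\right) = -32346 - \left(-145 + 62 - 310 \left(-85\right)\right) = -32346 - \left(-145 + 62 + 26350\right) = -32346 - 26267 = -58613$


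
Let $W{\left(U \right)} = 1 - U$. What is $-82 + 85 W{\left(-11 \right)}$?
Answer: $938$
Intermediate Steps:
$-82 + 85 W{\left(-11 \right)} = -82 + 85 \left(1 - -11\right) = -82 + 85 \left(1 + 11\right) = -82 + 85 \cdot 12 = -82 + 1020 = 938$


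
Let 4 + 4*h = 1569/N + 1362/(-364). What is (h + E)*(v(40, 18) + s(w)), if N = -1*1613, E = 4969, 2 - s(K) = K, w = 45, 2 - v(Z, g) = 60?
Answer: -589068313641/1174264 ≈ -5.0165e+5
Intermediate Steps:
v(Z, g) = -58 (v(Z, g) = 2 - 1*60 = 2 - 60 = -58)
s(K) = 2 - K
N = -1613
h = -2558275/1174264 (h = -1 + (1569/(-1613) + 1362/(-364))/4 = -1 + (1569*(-1/1613) + 1362*(-1/364))/4 = -1 + (-1569/1613 - 681/182)/4 = -1 + (1/4)*(-1384011/293566) = -1 - 1384011/1174264 = -2558275/1174264 ≈ -2.1786)
(h + E)*(v(40, 18) + s(w)) = (-2558275/1174264 + 4969)*(-58 + (2 - 1*45)) = 5832359541*(-58 + (2 - 45))/1174264 = 5832359541*(-58 - 43)/1174264 = (5832359541/1174264)*(-101) = -589068313641/1174264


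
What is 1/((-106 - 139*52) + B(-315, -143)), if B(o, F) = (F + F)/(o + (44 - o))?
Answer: -2/14681 ≈ -0.00013623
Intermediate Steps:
B(o, F) = F/22 (B(o, F) = (2*F)/44 = (2*F)*(1/44) = F/22)
1/((-106 - 139*52) + B(-315, -143)) = 1/((-106 - 139*52) + (1/22)*(-143)) = 1/((-106 - 7228) - 13/2) = 1/(-7334 - 13/2) = 1/(-14681/2) = -2/14681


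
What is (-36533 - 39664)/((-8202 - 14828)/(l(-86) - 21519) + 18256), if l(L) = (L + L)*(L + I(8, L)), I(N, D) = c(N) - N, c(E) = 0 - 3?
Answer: -73682499/17658158 ≈ -4.1727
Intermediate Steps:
c(E) = -3
I(N, D) = -3 - N
l(L) = 2*L*(-11 + L) (l(L) = (L + L)*(L + (-3 - 1*8)) = (2*L)*(L + (-3 - 8)) = (2*L)*(L - 11) = (2*L)*(-11 + L) = 2*L*(-11 + L))
(-36533 - 39664)/((-8202 - 14828)/(l(-86) - 21519) + 18256) = (-36533 - 39664)/((-8202 - 14828)/(2*(-86)*(-11 - 86) - 21519) + 18256) = -76197/(-23030/(2*(-86)*(-97) - 21519) + 18256) = -76197/(-23030/(16684 - 21519) + 18256) = -76197/(-23030/(-4835) + 18256) = -76197/(-23030*(-1/4835) + 18256) = -76197/(4606/967 + 18256) = -76197/17658158/967 = -76197*967/17658158 = -73682499/17658158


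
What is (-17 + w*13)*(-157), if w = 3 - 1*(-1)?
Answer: -5495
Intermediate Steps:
w = 4 (w = 3 + 1 = 4)
(-17 + w*13)*(-157) = (-17 + 4*13)*(-157) = (-17 + 52)*(-157) = 35*(-157) = -5495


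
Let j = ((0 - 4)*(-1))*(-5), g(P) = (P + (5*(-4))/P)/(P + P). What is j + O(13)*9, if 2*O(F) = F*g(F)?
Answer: 301/52 ≈ 5.7885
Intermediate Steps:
g(P) = (P - 20/P)/(2*P) (g(P) = (P - 20/P)/((2*P)) = (P - 20/P)*(1/(2*P)) = (P - 20/P)/(2*P))
j = -20 (j = -4*(-1)*(-5) = 4*(-5) = -20)
O(F) = F*(½ - 10/F²)/2 (O(F) = (F*(½ - 10/F²))/2 = F*(½ - 10/F²)/2)
j + O(13)*9 = -20 + (-5/13 + (¼)*13)*9 = -20 + (-5*1/13 + 13/4)*9 = -20 + (-5/13 + 13/4)*9 = -20 + (149/52)*9 = -20 + 1341/52 = 301/52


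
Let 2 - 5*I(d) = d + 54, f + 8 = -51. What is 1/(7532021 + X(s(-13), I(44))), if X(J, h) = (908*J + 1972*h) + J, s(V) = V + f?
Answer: 5/37143553 ≈ 1.3461e-7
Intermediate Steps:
f = -59 (f = -8 - 51 = -59)
s(V) = -59 + V (s(V) = V - 59 = -59 + V)
I(d) = -52/5 - d/5 (I(d) = ⅖ - (d + 54)/5 = ⅖ - (54 + d)/5 = ⅖ + (-54/5 - d/5) = -52/5 - d/5)
X(J, h) = 909*J + 1972*h
1/(7532021 + X(s(-13), I(44))) = 1/(7532021 + (909*(-59 - 13) + 1972*(-52/5 - ⅕*44))) = 1/(7532021 + (909*(-72) + 1972*(-52/5 - 44/5))) = 1/(7532021 + (-65448 + 1972*(-96/5))) = 1/(7532021 + (-65448 - 189312/5)) = 1/(7532021 - 516552/5) = 1/(37143553/5) = 5/37143553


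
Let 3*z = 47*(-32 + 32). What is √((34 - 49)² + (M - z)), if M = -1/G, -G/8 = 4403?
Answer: √69791081206/17612 ≈ 15.000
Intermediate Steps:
G = -35224 (G = -8*4403 = -35224)
z = 0 (z = (47*(-32 + 32))/3 = (47*0)/3 = (⅓)*0 = 0)
M = 1/35224 (M = -1/(-35224) = -1*(-1/35224) = 1/35224 ≈ 2.8390e-5)
√((34 - 49)² + (M - z)) = √((34 - 49)² + (1/35224 - 1*0)) = √((-15)² + (1/35224 + 0)) = √(225 + 1/35224) = √(7925401/35224) = √69791081206/17612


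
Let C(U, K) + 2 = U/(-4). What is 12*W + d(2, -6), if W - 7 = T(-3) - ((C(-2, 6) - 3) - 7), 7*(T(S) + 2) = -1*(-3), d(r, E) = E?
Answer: 1380/7 ≈ 197.14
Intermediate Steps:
C(U, K) = -2 - U/4 (C(U, K) = -2 + U/(-4) = -2 + U*(-¼) = -2 - U/4)
T(S) = -11/7 (T(S) = -2 + (-1*(-3))/7 = -2 + (⅐)*3 = -2 + 3/7 = -11/7)
W = 237/14 (W = 7 + (-11/7 - (((-2 - ¼*(-2)) - 3) - 7)) = 7 + (-11/7 - (((-2 + ½) - 3) - 7)) = 7 + (-11/7 - ((-3/2 - 3) - 7)) = 7 + (-11/7 - (-9/2 - 7)) = 7 + (-11/7 - 1*(-23/2)) = 7 + (-11/7 + 23/2) = 7 + 139/14 = 237/14 ≈ 16.929)
12*W + d(2, -6) = 12*(237/14) - 6 = 1422/7 - 6 = 1380/7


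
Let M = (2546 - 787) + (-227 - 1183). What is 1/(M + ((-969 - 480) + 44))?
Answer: -1/1056 ≈ -0.00094697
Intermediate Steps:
M = 349 (M = 1759 - 1410 = 349)
1/(M + ((-969 - 480) + 44)) = 1/(349 + ((-969 - 480) + 44)) = 1/(349 + (-1449 + 44)) = 1/(349 - 1405) = 1/(-1056) = -1/1056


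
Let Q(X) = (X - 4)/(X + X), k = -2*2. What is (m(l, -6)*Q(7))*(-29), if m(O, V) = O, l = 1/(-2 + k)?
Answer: 29/28 ≈ 1.0357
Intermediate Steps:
k = -4
Q(X) = (-4 + X)/(2*X) (Q(X) = (-4 + X)/((2*X)) = (-4 + X)*(1/(2*X)) = (-4 + X)/(2*X))
l = -1/6 (l = 1/(-2 - 4) = 1/(-6) = -1/6 ≈ -0.16667)
(m(l, -6)*Q(7))*(-29) = -(-4 + 7)/(12*7)*(-29) = -3/(12*7)*(-29) = -1/6*3/14*(-29) = -1/28*(-29) = 29/28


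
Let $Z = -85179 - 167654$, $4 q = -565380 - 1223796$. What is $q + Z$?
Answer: $-700127$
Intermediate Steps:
$q = -447294$ ($q = \frac{-565380 - 1223796}{4} = \frac{1}{4} \left(-1789176\right) = -447294$)
$Z = -252833$
$q + Z = -447294 - 252833 = -700127$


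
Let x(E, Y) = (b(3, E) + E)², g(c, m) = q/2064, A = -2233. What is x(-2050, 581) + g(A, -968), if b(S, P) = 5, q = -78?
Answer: 1438616587/344 ≈ 4.1820e+6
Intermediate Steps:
g(c, m) = -13/344 (g(c, m) = -78/2064 = -78*1/2064 = -13/344)
x(E, Y) = (5 + E)²
x(-2050, 581) + g(A, -968) = (5 - 2050)² - 13/344 = (-2045)² - 13/344 = 4182025 - 13/344 = 1438616587/344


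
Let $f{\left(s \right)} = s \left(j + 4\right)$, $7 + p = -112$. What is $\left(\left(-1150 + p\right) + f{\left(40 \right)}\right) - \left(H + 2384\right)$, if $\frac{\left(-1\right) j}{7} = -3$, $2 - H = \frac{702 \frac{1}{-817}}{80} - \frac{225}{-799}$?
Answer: $- \frac{69318482049}{26111320} \approx -2654.7$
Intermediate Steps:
$p = -119$ ($p = -7 - 112 = -119$)
$H = \frac{45150089}{26111320}$ ($H = 2 - \left(\frac{702 \frac{1}{-817}}{80} - \frac{225}{-799}\right) = 2 - \left(702 \left(- \frac{1}{817}\right) \frac{1}{80} - - \frac{225}{799}\right) = 2 - \left(\left(- \frac{702}{817}\right) \frac{1}{80} + \frac{225}{799}\right) = 2 - \left(- \frac{351}{32680} + \frac{225}{799}\right) = 2 - \frac{7072551}{26111320} = \frac{45150089}{26111320} \approx 1.7291$)
$j = 21$ ($j = \left(-7\right) \left(-3\right) = 21$)
$f{\left(s \right)} = 25 s$ ($f{\left(s \right)} = s \left(21 + 4\right) = s 25 = 25 s$)
$\left(\left(-1150 + p\right) + f{\left(40 \right)}\right) - \left(H + 2384\right) = \left(\left(-1150 - 119\right) + 25 \cdot 40\right) - \left(\frac{45150089}{26111320} + 2384\right) = \left(-1269 + 1000\right) - \frac{62294536969}{26111320} = -269 - \frac{62294536969}{26111320} = - \frac{69318482049}{26111320}$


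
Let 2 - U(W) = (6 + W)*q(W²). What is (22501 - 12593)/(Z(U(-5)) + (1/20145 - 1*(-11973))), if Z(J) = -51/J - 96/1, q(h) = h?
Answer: 4590723180/5504057213 ≈ 0.83406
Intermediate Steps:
U(W) = 2 - W²*(6 + W) (U(W) = 2 - (6 + W)*W² = 2 - W²*(6 + W))
Z(J) = -96 - 51/J (Z(J) = -51/J - 96*1 = -51/J - 96 = -96 - 51/J)
(22501 - 12593)/(Z(U(-5)) + (1/20145 - 1*(-11973))) = (22501 - 12593)/((-96 - 51/(2 - 1*(-5)³ - 6*(-5)²)) + (1/20145 - 1*(-11973))) = 9908/((-96 - 51/(2 - 1*(-125) - 6*25)) + (1/20145 + 11973)) = 9908/((-96 - 51/(2 + 125 - 150)) + 241196086/20145) = 9908/((-96 - 51/(-23)) + 241196086/20145) = 9908/((-96 - 51*(-1/23)) + 241196086/20145) = 9908/((-96 + 51/23) + 241196086/20145) = 9908/(-2157/23 + 241196086/20145) = 9908/(5504057213/463335) = 9908*(463335/5504057213) = 4590723180/5504057213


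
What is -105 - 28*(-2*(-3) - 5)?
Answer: -133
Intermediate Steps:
-105 - 28*(-2*(-3) - 5) = -105 - 28*(6 - 5) = -105 - 28*1 = -105 - 28 = -133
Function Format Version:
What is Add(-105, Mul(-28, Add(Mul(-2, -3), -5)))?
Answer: -133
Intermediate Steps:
Add(-105, Mul(-28, Add(Mul(-2, -3), -5))) = Add(-105, Mul(-28, Add(6, -5))) = Add(-105, Mul(-28, 1)) = Add(-105, -28) = -133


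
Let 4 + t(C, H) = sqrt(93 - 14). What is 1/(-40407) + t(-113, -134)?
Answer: -161629/40407 + sqrt(79) ≈ 4.8882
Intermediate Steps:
t(C, H) = -4 + sqrt(79) (t(C, H) = -4 + sqrt(93 - 14) = -4 + sqrt(79))
1/(-40407) + t(-113, -134) = 1/(-40407) + (-4 + sqrt(79)) = -1/40407 + (-4 + sqrt(79)) = -161629/40407 + sqrt(79)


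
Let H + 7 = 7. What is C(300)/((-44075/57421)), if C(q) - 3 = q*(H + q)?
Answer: -5168062263/44075 ≈ -1.1726e+5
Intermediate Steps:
H = 0 (H = -7 + 7 = 0)
C(q) = 3 + q**2 (C(q) = 3 + q*(0 + q) = 3 + q*q = 3 + q**2)
C(300)/((-44075/57421)) = (3 + 300**2)/((-44075/57421)) = (3 + 90000)/((-44075*1/57421)) = 90003/(-44075/57421) = 90003*(-57421/44075) = -5168062263/44075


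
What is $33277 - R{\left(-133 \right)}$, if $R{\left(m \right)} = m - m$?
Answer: $33277$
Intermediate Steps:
$R{\left(m \right)} = 0$
$33277 - R{\left(-133 \right)} = 33277 - 0 = 33277 + 0 = 33277$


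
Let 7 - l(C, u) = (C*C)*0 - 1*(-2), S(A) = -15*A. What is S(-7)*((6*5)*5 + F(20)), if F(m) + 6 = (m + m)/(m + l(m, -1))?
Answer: 15288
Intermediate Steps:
l(C, u) = 5 (l(C, u) = 7 - ((C*C)*0 - 1*(-2)) = 7 - (C²*0 + 2) = 7 - (0 + 2) = 7 - 1*2 = 7 - 2 = 5)
F(m) = -6 + 2*m/(5 + m) (F(m) = -6 + (m + m)/(m + 5) = -6 + (2*m)/(5 + m) = -6 + 2*m/(5 + m))
S(-7)*((6*5)*5 + F(20)) = (-15*(-7))*((6*5)*5 + 2*(-15 - 2*20)/(5 + 20)) = 105*(30*5 + 2*(-15 - 40)/25) = 105*(150 + 2*(1/25)*(-55)) = 105*(150 - 22/5) = 105*(728/5) = 15288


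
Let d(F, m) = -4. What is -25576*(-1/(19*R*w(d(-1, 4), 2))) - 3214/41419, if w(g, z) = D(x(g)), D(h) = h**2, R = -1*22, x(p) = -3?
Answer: -535711706/77909139 ≈ -6.8761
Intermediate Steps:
R = -22
w(g, z) = 9 (w(g, z) = (-3)**2 = 9)
-25576*(-1/(19*R*w(d(-1, 4), 2))) - 3214/41419 = -25576/((9*(-19))*(-22)) - 3214/41419 = -25576/((-171*(-22))) - 3214*1/41419 = -25576/3762 - 3214/41419 = -25576*1/3762 - 3214/41419 = -12788/1881 - 3214/41419 = -535711706/77909139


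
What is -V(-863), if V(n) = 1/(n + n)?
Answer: 1/1726 ≈ 0.00057937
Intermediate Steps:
V(n) = 1/(2*n)
-V(-863) = -1/(2*(-863)) = -(-1)/(2*863) = -1*(-1/1726) = 1/1726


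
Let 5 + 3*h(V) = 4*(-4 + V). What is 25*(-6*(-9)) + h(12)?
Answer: 1359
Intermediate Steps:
h(V) = -7 + 4*V/3 (h(V) = -5/3 + (4*(-4 + V))/3 = -5/3 + (-16 + 4*V)/3 = -5/3 + (-16/3 + 4*V/3) = -7 + 4*V/3)
25*(-6*(-9)) + h(12) = 25*(-6*(-9)) + (-7 + (4/3)*12) = 25*54 + (-7 + 16) = 1350 + 9 = 1359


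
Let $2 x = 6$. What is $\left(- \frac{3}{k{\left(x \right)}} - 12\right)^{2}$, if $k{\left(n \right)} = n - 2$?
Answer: $225$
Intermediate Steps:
$x = 3$ ($x = \frac{1}{2} \cdot 6 = 3$)
$k{\left(n \right)} = -2 + n$
$\left(- \frac{3}{k{\left(x \right)}} - 12\right)^{2} = \left(- \frac{3}{-2 + 3} - 12\right)^{2} = \left(- \frac{3}{1} - 12\right)^{2} = \left(\left(-3\right) 1 - 12\right)^{2} = \left(-3 - 12\right)^{2} = \left(-15\right)^{2} = 225$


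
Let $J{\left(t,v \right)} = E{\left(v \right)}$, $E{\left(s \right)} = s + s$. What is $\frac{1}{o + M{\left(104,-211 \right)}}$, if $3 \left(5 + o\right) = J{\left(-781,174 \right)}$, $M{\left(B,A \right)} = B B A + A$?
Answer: $- \frac{1}{2282276} \approx -4.3816 \cdot 10^{-7}$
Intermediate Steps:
$E{\left(s \right)} = 2 s$
$M{\left(B,A \right)} = A + A B^{2}$ ($M{\left(B,A \right)} = B^{2} A + A = A B^{2} + A = A + A B^{2}$)
$J{\left(t,v \right)} = 2 v$
$o = 111$ ($o = -5 + \frac{2 \cdot 174}{3} = -5 + \frac{1}{3} \cdot 348 = -5 + 116 = 111$)
$\frac{1}{o + M{\left(104,-211 \right)}} = \frac{1}{111 - 211 \left(1 + 104^{2}\right)} = \frac{1}{111 - 211 \left(1 + 10816\right)} = \frac{1}{111 - 2282387} = \frac{1}{-2282276} = - \frac{1}{2282276}$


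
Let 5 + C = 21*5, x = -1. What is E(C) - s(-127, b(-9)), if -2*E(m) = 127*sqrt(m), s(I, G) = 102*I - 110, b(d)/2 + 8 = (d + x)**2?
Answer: 12429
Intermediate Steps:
b(d) = -16 + 2*(-1 + d)**2 (b(d) = -16 + 2*(d - 1)**2 = -16 + 2*(-1 + d)**2)
s(I, G) = -110 + 102*I
C = 100 (C = -5 + 21*5 = -5 + 105 = 100)
E(m) = -127*sqrt(m)/2
E(C) - s(-127, b(-9)) = -127*sqrt(100)/2 - (-110 + 102*(-127)) = -127/2*10 - (-110 - 12954) = -635 - 1*(-13064) = -635 + 13064 = 12429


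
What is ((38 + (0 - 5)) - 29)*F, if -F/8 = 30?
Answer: -960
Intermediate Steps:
F = -240 (F = -8*30 = -240)
((38 + (0 - 5)) - 29)*F = ((38 + (0 - 5)) - 29)*(-240) = ((38 - 5) - 29)*(-240) = (33 - 29)*(-240) = 4*(-240) = -960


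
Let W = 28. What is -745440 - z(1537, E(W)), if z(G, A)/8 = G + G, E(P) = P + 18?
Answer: -770032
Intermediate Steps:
E(P) = 18 + P
z(G, A) = 16*G (z(G, A) = 8*(G + G) = 8*(2*G) = 16*G)
-745440 - z(1537, E(W)) = -745440 - 16*1537 = -745440 - 1*24592 = -745440 - 24592 = -770032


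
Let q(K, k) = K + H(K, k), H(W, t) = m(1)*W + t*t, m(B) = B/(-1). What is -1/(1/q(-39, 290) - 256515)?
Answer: 84100/21572911499 ≈ 3.8984e-6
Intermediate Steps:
m(B) = -B (m(B) = B*(-1) = -B)
H(W, t) = t**2 - W (H(W, t) = (-1*1)*W + t*t = -W + t**2 = t**2 - W)
q(K, k) = k**2 (q(K, k) = K + (k**2 - K) = k**2)
-1/(1/q(-39, 290) - 256515) = -1/(1/(290**2) - 256515) = -1/(1/84100 - 256515) = -1/(-21572911499/84100) = -1*(-84100/21572911499) = 84100/21572911499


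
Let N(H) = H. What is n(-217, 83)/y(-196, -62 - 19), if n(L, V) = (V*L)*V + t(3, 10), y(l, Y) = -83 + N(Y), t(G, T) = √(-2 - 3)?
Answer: 1494913/164 - I*√5/164 ≈ 9115.3 - 0.013635*I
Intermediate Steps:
t(G, T) = I*√5 (t(G, T) = √(-5) = I*√5)
y(l, Y) = -83 + Y
n(L, V) = I*√5 + L*V² (n(L, V) = (V*L)*V + I*√5 = (L*V)*V + I*√5 = L*V² + I*√5 = I*√5 + L*V²)
n(-217, 83)/y(-196, -62 - 19) = (I*√5 - 217*83²)/(-83 + (-62 - 19)) = (I*√5 - 217*6889)/(-83 - 81) = (I*√5 - 1494913)/(-164) = (-1494913 + I*√5)*(-1/164) = 1494913/164 - I*√5/164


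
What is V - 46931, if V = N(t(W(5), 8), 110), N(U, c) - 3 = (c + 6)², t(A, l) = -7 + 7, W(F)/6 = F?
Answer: -33472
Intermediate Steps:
W(F) = 6*F
t(A, l) = 0
N(U, c) = 3 + (6 + c)² (N(U, c) = 3 + (c + 6)² = 3 + (6 + c)²)
V = 13459 (V = 3 + (6 + 110)² = 3 + 116² = 3 + 13456 = 13459)
V - 46931 = 13459 - 46931 = -33472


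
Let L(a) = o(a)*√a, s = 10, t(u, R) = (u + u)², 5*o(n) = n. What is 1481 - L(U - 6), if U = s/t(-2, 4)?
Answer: 1481 + 43*I*√86/160 ≈ 1481.0 + 2.4923*I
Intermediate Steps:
o(n) = n/5
t(u, R) = 4*u² (t(u, R) = (2*u)² = 4*u²)
U = 5/8 (U = 10/((4*(-2)²)) = 10/((4*4)) = 10/16 = 10*(1/16) = 5/8 ≈ 0.62500)
L(a) = a^(3/2)/5 (L(a) = (a/5)*√a = a^(3/2)/5)
1481 - L(U - 6) = 1481 - (5/8 - 6)^(3/2)/5 = 1481 - (-43/8)^(3/2)/5 = 1481 - (-43*I*√86/32)/5 = 1481 - (-43)*I*√86/160 = 1481 + 43*I*√86/160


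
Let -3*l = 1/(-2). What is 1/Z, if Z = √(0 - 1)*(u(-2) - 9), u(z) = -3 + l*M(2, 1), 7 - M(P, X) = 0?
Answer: 6*I/65 ≈ 0.092308*I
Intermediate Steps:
M(P, X) = 7 (M(P, X) = 7 - 1*0 = 7 + 0 = 7)
l = ⅙ (l = -1/(3*(-2)) = -(-1)/(3*2) = -⅓*(-½) = ⅙ ≈ 0.16667)
u(z) = -11/6 (u(z) = -3 + (⅙)*7 = -3 + 7/6 = -11/6)
Z = -65*I/6 (Z = √(0 - 1)*(-11/6 - 9) = √(-1)*(-65/6) = I*(-65/6) = -65*I/6 ≈ -10.833*I)
1/Z = 1/(-65*I/6) = 6*I/65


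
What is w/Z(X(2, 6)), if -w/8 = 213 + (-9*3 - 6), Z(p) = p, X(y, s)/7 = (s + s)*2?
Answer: -60/7 ≈ -8.5714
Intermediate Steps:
X(y, s) = 28*s (X(y, s) = 7*((s + s)*2) = 7*((2*s)*2) = 7*(4*s) = 28*s)
w = -1440 (w = -8*(213 + (-9*3 - 6)) = -8*(213 + (-27 - 6)) = -8*(213 - 33) = -8*180 = -1440)
w/Z(X(2, 6)) = -1440/(28*6) = -1440/168 = -1440*1/168 = -60/7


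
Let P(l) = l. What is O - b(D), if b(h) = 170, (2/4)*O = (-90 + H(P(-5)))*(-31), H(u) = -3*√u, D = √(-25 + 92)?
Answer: 5410 + 186*I*√5 ≈ 5410.0 + 415.91*I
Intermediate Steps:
D = √67 ≈ 8.1853
O = 5580 + 186*I*√5 (O = 2*((-90 - 3*I*√5)*(-31)) = 2*(2790 + 93*I*√5) = 5580 + 186*I*√5 ≈ 5580.0 + 415.91*I)
O - b(D) = (5580 + 186*I*√5) - 1*170 = (5580 + 186*I*√5) - 170 = 5410 + 186*I*√5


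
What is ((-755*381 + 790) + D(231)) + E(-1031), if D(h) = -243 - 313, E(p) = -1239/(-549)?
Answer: -52597630/183 ≈ -2.8742e+5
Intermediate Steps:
E(p) = 413/183 (E(p) = -1239*(-1/549) = 413/183)
D(h) = -556
((-755*381 + 790) + D(231)) + E(-1031) = ((-755*381 + 790) - 556) + 413/183 = ((-287655 + 790) - 556) + 413/183 = (-286865 - 556) + 413/183 = -287421 + 413/183 = -52597630/183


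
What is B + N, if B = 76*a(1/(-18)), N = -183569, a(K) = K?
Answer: -1652159/9 ≈ -1.8357e+5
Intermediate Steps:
B = -38/9 (B = 76/(-18) = 76*(-1/18) = -38/9 ≈ -4.2222)
B + N = -38/9 - 183569 = -1652159/9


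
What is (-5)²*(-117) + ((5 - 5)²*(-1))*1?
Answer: -2925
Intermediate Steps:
(-5)²*(-117) + ((5 - 5)²*(-1))*1 = 25*(-117) + (0²*(-1))*1 = -2925 + (0*(-1))*1 = -2925 + 0*1 = -2925 + 0 = -2925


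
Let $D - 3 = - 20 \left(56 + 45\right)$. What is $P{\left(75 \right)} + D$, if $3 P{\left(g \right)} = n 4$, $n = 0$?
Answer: $-2017$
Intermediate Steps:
$D = -2017$ ($D = 3 - 20 \left(56 + 45\right) = 3 - 2020 = -2017$)
$P{\left(g \right)} = 0$ ($P{\left(g \right)} = \frac{0 \cdot 4}{3} = \frac{1}{3} \cdot 0 = 0$)
$P{\left(75 \right)} + D = 0 - 2017 = -2017$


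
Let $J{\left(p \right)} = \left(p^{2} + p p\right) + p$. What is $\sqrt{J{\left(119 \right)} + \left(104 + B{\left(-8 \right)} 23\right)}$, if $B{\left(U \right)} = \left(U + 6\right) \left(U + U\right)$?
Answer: $\sqrt{29281} \approx 171.12$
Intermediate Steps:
$J{\left(p \right)} = p + 2 p^{2}$ ($J{\left(p \right)} = \left(p^{2} + p^{2}\right) + p = 2 p^{2} + p = p + 2 p^{2}$)
$B{\left(U \right)} = 2 U \left(6 + U\right)$ ($B{\left(U \right)} = \left(6 + U\right) 2 U = 2 U \left(6 + U\right)$)
$\sqrt{J{\left(119 \right)} + \left(104 + B{\left(-8 \right)} 23\right)} = \sqrt{119 \left(1 + 2 \cdot 119\right) + \left(104 + 2 \left(-8\right) \left(6 - 8\right) 23\right)} = \sqrt{119 \left(1 + 238\right) + \left(104 + 2 \left(-8\right) \left(-2\right) 23\right)} = \sqrt{119 \cdot 239 + \left(104 + 32 \cdot 23\right)} = \sqrt{28441 + \left(104 + 736\right)} = \sqrt{28441 + 840} = \sqrt{29281}$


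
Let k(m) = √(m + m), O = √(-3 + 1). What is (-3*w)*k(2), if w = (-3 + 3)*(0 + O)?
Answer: 0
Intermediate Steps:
O = I*√2 (O = √(-2) = I*√2 ≈ 1.4142*I)
k(m) = √2*√m (k(m) = √(2*m) = √2*√m)
w = 0 (w = (-3 + 3)*(0 + I*√2) = 0*(I*√2) = 0)
(-3*w)*k(2) = (-3*0)*(√2*√2) = 0*2 = 0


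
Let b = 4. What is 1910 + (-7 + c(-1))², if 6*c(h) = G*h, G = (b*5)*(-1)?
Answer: 17311/9 ≈ 1923.4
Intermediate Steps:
G = -20 (G = (4*5)*(-1) = 20*(-1) = -20)
c(h) = -10*h/3 (c(h) = (-20*h)/6 = -10*h/3)
1910 + (-7 + c(-1))² = 1910 + (-7 - 10/3*(-1))² = 1910 + (-7 + 10/3)² = 1910 + (-11/3)² = 1910 + 121/9 = 17311/9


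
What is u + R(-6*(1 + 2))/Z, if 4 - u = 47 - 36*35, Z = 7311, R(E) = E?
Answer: 2965823/2437 ≈ 1217.0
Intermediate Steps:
u = 1217 (u = 4 - (47 - 36*35) = 4 - (47 - 1260) = 4 - 1*(-1213) = 4 + 1213 = 1217)
u + R(-6*(1 + 2))/Z = 1217 - 6*(1 + 2)/7311 = 1217 - 6*3*(1/7311) = 1217 - 18*1/7311 = 1217 - 6/2437 = 2965823/2437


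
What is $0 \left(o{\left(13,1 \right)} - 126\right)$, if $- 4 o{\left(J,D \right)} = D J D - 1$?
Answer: $0$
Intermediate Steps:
$o{\left(J,D \right)} = \frac{1}{4} - \frac{J D^{2}}{4}$ ($o{\left(J,D \right)} = - \frac{D J D - 1}{4} = - \frac{J D^{2} - 1}{4} = - \frac{-1 + J D^{2}}{4} = \frac{1}{4} - \frac{J D^{2}}{4}$)
$0 \left(o{\left(13,1 \right)} - 126\right) = 0 \left(\left(\frac{1}{4} - \frac{13 \cdot 1^{2}}{4}\right) - 126\right) = 0 \left(\left(\frac{1}{4} - \frac{13}{4} \cdot 1\right) - 126\right) = 0 \left(\left(\frac{1}{4} - \frac{13}{4}\right) - 126\right) = 0 \left(-3 - 126\right) = 0 \left(-129\right) = 0$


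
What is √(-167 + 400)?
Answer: √233 ≈ 15.264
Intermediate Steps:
√(-167 + 400) = √233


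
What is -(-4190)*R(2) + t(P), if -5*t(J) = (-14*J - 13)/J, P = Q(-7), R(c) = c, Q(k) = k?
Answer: 58677/7 ≈ 8382.4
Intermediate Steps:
P = -7
t(J) = -(-13 - 14*J)/(5*J) (t(J) = -(-14*J - 13)/(5*J) = -(-13 - 14*J)/(5*J))
-(-4190)*R(2) + t(P) = -(-4190)*2 + (⅕)*(13 + 14*(-7))/(-7) = -1*(-8380) + (⅕)*(-⅐)*(13 - 98) = 8380 + (⅕)*(-⅐)*(-85) = 8380 + 17/7 = 58677/7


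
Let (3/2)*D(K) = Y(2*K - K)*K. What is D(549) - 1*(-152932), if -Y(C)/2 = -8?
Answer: 158788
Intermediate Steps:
Y(C) = 16 (Y(C) = -2*(-8) = 16)
D(K) = 32*K/3 (D(K) = 2*(16*K)/3 = 32*K/3)
D(549) - 1*(-152932) = (32/3)*549 - 1*(-152932) = 5856 + 152932 = 158788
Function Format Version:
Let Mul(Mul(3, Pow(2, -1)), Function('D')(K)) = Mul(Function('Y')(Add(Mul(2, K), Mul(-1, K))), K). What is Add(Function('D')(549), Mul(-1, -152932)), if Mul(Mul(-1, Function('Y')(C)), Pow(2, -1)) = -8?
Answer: 158788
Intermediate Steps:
Function('Y')(C) = 16 (Function('Y')(C) = Mul(-2, -8) = 16)
Function('D')(K) = Mul(Rational(32, 3), K) (Function('D')(K) = Mul(Rational(2, 3), Mul(16, K)) = Mul(Rational(32, 3), K))
Add(Function('D')(549), Mul(-1, -152932)) = Add(Mul(Rational(32, 3), 549), Mul(-1, -152932)) = Add(5856, 152932) = 158788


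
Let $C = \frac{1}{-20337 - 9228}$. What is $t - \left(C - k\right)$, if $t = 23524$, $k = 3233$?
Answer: $\frac{791070706}{29565} \approx 26757.0$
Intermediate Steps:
$C = - \frac{1}{29565}$ ($C = \frac{1}{-29565} = - \frac{1}{29565} \approx -3.3824 \cdot 10^{-5}$)
$t - \left(C - k\right) = 23524 - \left(- \frac{1}{29565} - 3233\right) = 23524 - - \frac{95583646}{29565} = 23524 + \frac{95583646}{29565} = \frac{791070706}{29565}$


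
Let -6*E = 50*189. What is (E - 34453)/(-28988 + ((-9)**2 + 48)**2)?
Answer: 36028/12347 ≈ 2.9180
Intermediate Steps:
E = -1575 (E = -25*189/3 = -1/6*9450 = -1575)
(E - 34453)/(-28988 + ((-9)**2 + 48)**2) = (-1575 - 34453)/(-28988 + ((-9)**2 + 48)**2) = -36028/(-28988 + (81 + 48)**2) = -36028/(-28988 + 129**2) = -36028/(-28988 + 16641) = -36028/(-12347) = -36028*(-1/12347) = 36028/12347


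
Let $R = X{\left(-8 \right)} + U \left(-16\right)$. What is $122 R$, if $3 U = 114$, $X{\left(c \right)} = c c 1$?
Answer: $-66368$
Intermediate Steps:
$X{\left(c \right)} = c^{2}$ ($X{\left(c \right)} = c^{2} \cdot 1 = c^{2}$)
$U = 38$ ($U = \frac{1}{3} \cdot 114 = 38$)
$R = -544$ ($R = \left(-8\right)^{2} + 38 \left(-16\right) = 64 - 608 = -544$)
$122 R = 122 \left(-544\right) = -66368$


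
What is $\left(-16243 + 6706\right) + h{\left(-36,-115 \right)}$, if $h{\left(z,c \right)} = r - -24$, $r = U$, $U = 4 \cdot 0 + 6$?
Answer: $-9507$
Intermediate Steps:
$U = 6$ ($U = 0 + 6 = 6$)
$r = 6$
$h{\left(z,c \right)} = 30$ ($h{\left(z,c \right)} = 6 - -24 = 6 + 24 = 30$)
$\left(-16243 + 6706\right) + h{\left(-36,-115 \right)} = \left(-16243 + 6706\right) + 30 = -9537 + 30 = -9507$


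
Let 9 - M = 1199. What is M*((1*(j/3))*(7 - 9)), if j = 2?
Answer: 4760/3 ≈ 1586.7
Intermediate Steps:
M = -1190 (M = 9 - 1*1199 = 9 - 1199 = -1190)
M*((1*(j/3))*(7 - 9)) = -1190*1*(2/3)*(7 - 9) = -1190*1*(2*(⅓))*(-2) = -1190*1*(⅔)*(-2) = -2380*(-2)/3 = -1190*(-4/3) = 4760/3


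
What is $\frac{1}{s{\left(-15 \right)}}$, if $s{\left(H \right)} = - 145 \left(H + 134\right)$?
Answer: $- \frac{1}{17255} \approx -5.7954 \cdot 10^{-5}$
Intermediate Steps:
$s{\left(H \right)} = -19430 - 145 H$ ($s{\left(H \right)} = - 145 \left(134 + H\right) = -19430 - 145 H$)
$\frac{1}{s{\left(-15 \right)}} = \frac{1}{-19430 - -2175} = \frac{1}{-19430 + 2175} = \frac{1}{-17255} = - \frac{1}{17255}$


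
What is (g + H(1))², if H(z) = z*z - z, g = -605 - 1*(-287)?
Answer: 101124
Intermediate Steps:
g = -318 (g = -605 + 287 = -318)
H(z) = z² - z
(g + H(1))² = (-318 + 1*(-1 + 1))² = (-318 + 1*0)² = (-318 + 0)² = (-318)² = 101124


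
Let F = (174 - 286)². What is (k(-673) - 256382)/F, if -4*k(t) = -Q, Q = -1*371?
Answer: -146557/7168 ≈ -20.446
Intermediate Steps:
Q = -371
k(t) = -371/4 (k(t) = -(-1)*(-371)/4 = -¼*371 = -371/4)
F = 12544 (F = (-112)² = 12544)
(k(-673) - 256382)/F = (-371/4 - 256382)/12544 = -1025899/4*1/12544 = -146557/7168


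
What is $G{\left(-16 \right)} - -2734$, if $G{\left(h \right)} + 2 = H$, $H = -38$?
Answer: $2694$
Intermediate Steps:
$G{\left(h \right)} = -40$ ($G{\left(h \right)} = -2 - 38 = -40$)
$G{\left(-16 \right)} - -2734 = -40 - -2734 = -40 + 2734 = 2694$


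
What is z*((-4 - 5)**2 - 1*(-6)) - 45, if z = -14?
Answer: -1263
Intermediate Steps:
z*((-4 - 5)**2 - 1*(-6)) - 45 = -14*((-4 - 5)**2 - 1*(-6)) - 45 = -14*((-9)**2 + 6) - 45 = -14*(81 + 6) - 45 = -14*87 - 45 = -1218 - 45 = -1263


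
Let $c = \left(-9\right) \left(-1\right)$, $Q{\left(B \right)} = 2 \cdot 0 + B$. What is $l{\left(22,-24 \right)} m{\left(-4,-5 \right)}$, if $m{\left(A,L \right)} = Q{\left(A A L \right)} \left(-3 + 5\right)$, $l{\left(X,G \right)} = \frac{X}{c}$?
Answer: $- \frac{3520}{9} \approx -391.11$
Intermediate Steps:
$Q{\left(B \right)} = B$ ($Q{\left(B \right)} = 0 + B = B$)
$c = 9$
$l{\left(X,G \right)} = \frac{X}{9}$
$m{\left(A,L \right)} = 2 L A^{2}$ ($m{\left(A,L \right)} = A A L \left(-3 + 5\right) = A^{2} L 2 = L A^{2} \cdot 2 = 2 L A^{2}$)
$l{\left(22,-24 \right)} m{\left(-4,-5 \right)} = \frac{1}{9} \cdot 22 \cdot 2 \left(-5\right) \left(-4\right)^{2} = \frac{22 \cdot 2 \left(-5\right) 16}{9} = \frac{22}{9} \left(-160\right) = - \frac{3520}{9}$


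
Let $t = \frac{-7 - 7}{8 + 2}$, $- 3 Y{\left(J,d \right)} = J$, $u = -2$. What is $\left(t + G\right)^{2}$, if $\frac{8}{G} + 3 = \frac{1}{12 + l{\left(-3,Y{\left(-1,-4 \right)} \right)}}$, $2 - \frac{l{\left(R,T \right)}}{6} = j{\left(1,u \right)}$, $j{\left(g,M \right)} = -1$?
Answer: $\frac{3323329}{198025} \approx 16.782$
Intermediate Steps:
$Y{\left(J,d \right)} = - \frac{J}{3}$
$l{\left(R,T \right)} = 18$ ($l{\left(R,T \right)} = 12 - -6 = 12 + 6 = 18$)
$t = - \frac{7}{5}$ ($t = - \frac{14}{10} = \left(-14\right) \frac{1}{10} = - \frac{7}{5} \approx -1.4$)
$G = - \frac{240}{89}$ ($G = \frac{8}{-3 + \frac{1}{12 + 18}} = \frac{8}{-3 + \frac{1}{30}} = \frac{8}{- \frac{89}{30}} = 8 \left(- \frac{30}{89}\right) = - \frac{240}{89} \approx -2.6966$)
$\left(t + G\right)^{2} = \left(- \frac{7}{5} - \frac{240}{89}\right)^{2} = \left(- \frac{1823}{445}\right)^{2} = \frac{3323329}{198025}$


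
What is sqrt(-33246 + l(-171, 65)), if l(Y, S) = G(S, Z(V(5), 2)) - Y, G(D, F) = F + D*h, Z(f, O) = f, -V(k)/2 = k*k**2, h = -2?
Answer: I*sqrt(33455) ≈ 182.91*I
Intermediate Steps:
V(k) = -2*k**3 (V(k) = -2*k*k**2 = -2*k**3)
G(D, F) = F - 2*D (G(D, F) = F + D*(-2) = F - 2*D)
l(Y, S) = -250 - Y - 2*S (l(Y, S) = (-2*5**3 - 2*S) - Y = (-2*125 - 2*S) - Y = (-250 - 2*S) - Y = -250 - Y - 2*S)
sqrt(-33246 + l(-171, 65)) = sqrt(-33246 + (-250 - 1*(-171) - 2*65)) = sqrt(-33246 + (-250 + 171 - 130)) = sqrt(-33246 - 209) = sqrt(-33455) = I*sqrt(33455)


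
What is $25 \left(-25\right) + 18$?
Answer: $-607$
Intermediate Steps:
$25 \left(-25\right) + 18 = -625 + 18 = -607$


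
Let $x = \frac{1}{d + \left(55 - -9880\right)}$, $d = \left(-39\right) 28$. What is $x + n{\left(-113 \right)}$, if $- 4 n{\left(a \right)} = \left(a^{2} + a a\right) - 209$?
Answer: $- \frac{223984343}{35372} \approx -6332.3$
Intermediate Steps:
$n{\left(a \right)} = \frac{209}{4} - \frac{a^{2}}{2}$ ($n{\left(a \right)} = - \frac{\left(a^{2} + a a\right) - 209}{4} = - \frac{\left(a^{2} + a^{2}\right) - 209}{4} = - \frac{2 a^{2} - 209}{4} = - \frac{-209 + 2 a^{2}}{4} = \frac{209}{4} - \frac{a^{2}}{2}$)
$d = -1092$
$x = \frac{1}{8843}$ ($x = \frac{1}{-1092 + \left(55 - -9880\right)} = \frac{1}{-1092 + \left(55 + 9880\right)} = \frac{1}{-1092 + 9935} = \frac{1}{8843} \approx 0.00011308$)
$x + n{\left(-113 \right)} = \frac{1}{8843} + \left(\frac{209}{4} - \frac{\left(-113\right)^{2}}{2}\right) = \frac{1}{8843} + \left(\frac{209}{4} - \frac{12769}{2}\right) = \frac{1}{8843} - \frac{25329}{4} = - \frac{223984343}{35372}$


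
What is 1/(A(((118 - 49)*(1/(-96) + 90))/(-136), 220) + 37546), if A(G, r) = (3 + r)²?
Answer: 1/87275 ≈ 1.1458e-5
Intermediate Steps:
1/(A(((118 - 49)*(1/(-96) + 90))/(-136), 220) + 37546) = 1/((3 + 220)² + 37546) = 1/(223² + 37546) = 1/(49729 + 37546) = 1/87275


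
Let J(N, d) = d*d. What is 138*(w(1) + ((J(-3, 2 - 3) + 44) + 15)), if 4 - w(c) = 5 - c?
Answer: 8280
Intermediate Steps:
J(N, d) = d²
w(c) = -1 + c (w(c) = 4 - (5 - c) = 4 + (-5 + c) = -1 + c)
138*(w(1) + ((J(-3, 2 - 3) + 44) + 15)) = 138*((-1 + 1) + (((2 - 3)² + 44) + 15)) = 138*(0 + (((-1)² + 44) + 15)) = 138*(0 + ((1 + 44) + 15)) = 138*(0 + (45 + 15)) = 138*(0 + 60) = 138*60 = 8280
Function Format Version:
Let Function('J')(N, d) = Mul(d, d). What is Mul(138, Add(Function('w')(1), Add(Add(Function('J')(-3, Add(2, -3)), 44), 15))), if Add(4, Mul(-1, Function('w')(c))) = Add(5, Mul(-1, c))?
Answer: 8280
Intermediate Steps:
Function('J')(N, d) = Pow(d, 2)
Function('w')(c) = Add(-1, c) (Function('w')(c) = Add(4, Mul(-1, Add(5, Mul(-1, c)))) = Add(4, Add(-5, c)) = Add(-1, c))
Mul(138, Add(Function('w')(1), Add(Add(Function('J')(-3, Add(2, -3)), 44), 15))) = Mul(138, Add(Add(-1, 1), Add(Add(Pow(Add(2, -3), 2), 44), 15))) = Mul(138, Add(0, Add(Add(Pow(-1, 2), 44), 15))) = Mul(138, Add(0, Add(Add(1, 44), 15))) = Mul(138, Add(0, Add(45, 15))) = Mul(138, Add(0, 60)) = Mul(138, 60) = 8280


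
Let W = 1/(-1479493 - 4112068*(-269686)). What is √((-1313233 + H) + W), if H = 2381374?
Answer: 7*√49569603312421932667198563098/1507965719846 ≈ 1033.5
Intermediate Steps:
W = 1/1507965719846 (W = -1/269686/(-5591561) = -1/5591561*(-1/269686) = 1/1507965719846 ≈ 6.6314e-13)
√((-1313233 + H) + W) = √((-1313233 + 2381374) + 1/1507965719846) = √(1068141 + 1/1507965719846) = √(1610720011962026287/1507965719846) = 7*√49569603312421932667198563098/1507965719846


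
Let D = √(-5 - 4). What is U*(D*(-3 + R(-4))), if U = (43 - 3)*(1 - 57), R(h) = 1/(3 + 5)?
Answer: 19320*I ≈ 19320.0*I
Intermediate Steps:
R(h) = ⅛ (R(h) = 1/8 = ⅛)
D = 3*I (D = √(-9) = 3*I ≈ 3.0*I)
U = -2240 (U = 40*(-56) = -2240)
U*(D*(-3 + R(-4))) = -2240*3*I*(-3 + ⅛) = -2240*3*I*(-23)/8 = -(-19320)*I = 19320*I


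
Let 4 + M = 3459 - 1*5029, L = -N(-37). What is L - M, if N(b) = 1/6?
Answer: 9443/6 ≈ 1573.8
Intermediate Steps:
N(b) = ⅙
L = -⅙ (L = -1*⅙ = -⅙ ≈ -0.16667)
M = -1574 (M = -4 + (3459 - 1*5029) = -4 + (3459 - 5029) = -4 - 1570 = -1574)
L - M = -⅙ - 1*(-1574) = -⅙ + 1574 = 9443/6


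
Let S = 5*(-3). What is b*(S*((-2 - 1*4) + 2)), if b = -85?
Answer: -5100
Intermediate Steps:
S = -15
b*(S*((-2 - 1*4) + 2)) = -(-1275)*((-2 - 1*4) + 2) = -(-1275)*((-2 - 4) + 2) = -(-1275)*(-6 + 2) = -(-1275)*(-4) = -85*60 = -5100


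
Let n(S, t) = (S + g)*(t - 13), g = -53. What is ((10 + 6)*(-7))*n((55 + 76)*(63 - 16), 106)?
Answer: -63579264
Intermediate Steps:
n(S, t) = (-53 + S)*(-13 + t) (n(S, t) = (S - 53)*(t - 13) = (-53 + S)*(-13 + t))
((10 + 6)*(-7))*n((55 + 76)*(63 - 16), 106) = ((10 + 6)*(-7))*(689 - 53*106 - 13*(55 + 76)*(63 - 16) + ((55 + 76)*(63 - 16))*106) = (16*(-7))*(689 - 5618 - 1703*47 + (131*47)*106) = -112*(689 - 5618 - 13*6157 + 6157*106) = -112*(689 - 5618 - 80041 + 652642) = -112*567672 = -63579264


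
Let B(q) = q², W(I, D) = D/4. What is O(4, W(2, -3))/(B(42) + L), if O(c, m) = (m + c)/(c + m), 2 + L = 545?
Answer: 1/2307 ≈ 0.00043346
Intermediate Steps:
L = 543 (L = -2 + 545 = 543)
W(I, D) = D/4 (W(I, D) = D*(¼) = D/4)
O(c, m) = 1 (O(c, m) = (c + m)/(c + m) = 1)
O(4, W(2, -3))/(B(42) + L) = 1/(42² + 543) = 1/(1764 + 543) = 1/2307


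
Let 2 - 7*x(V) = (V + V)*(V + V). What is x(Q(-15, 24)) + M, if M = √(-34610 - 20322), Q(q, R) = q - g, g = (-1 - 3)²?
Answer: -3842/7 + 2*I*√13733 ≈ -548.86 + 234.38*I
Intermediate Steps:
g = 16 (g = (-4)² = 16)
Q(q, R) = -16 + q (Q(q, R) = q - 1*16 = q - 16 = -16 + q)
M = 2*I*√13733 (M = √(-54932) = 2*I*√13733 ≈ 234.38*I)
x(V) = 2/7 - 4*V²/7 (x(V) = 2/7 - (V + V)*(V + V)/7 = 2/7 - 2*V*2*V/7 = 2/7 - 4*V²/7)
x(Q(-15, 24)) + M = (2/7 - 4*(-16 - 15)²/7) + 2*I*√13733 = (2/7 - 4/7*(-31)²) + 2*I*√13733 = (2/7 - 4/7*961) + 2*I*√13733 = (2/7 - 3844/7) + 2*I*√13733 = -3842/7 + 2*I*√13733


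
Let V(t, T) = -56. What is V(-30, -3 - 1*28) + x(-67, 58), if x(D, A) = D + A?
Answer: -65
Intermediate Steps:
x(D, A) = A + D
V(-30, -3 - 1*28) + x(-67, 58) = -56 + (58 - 67) = -56 - 9 = -65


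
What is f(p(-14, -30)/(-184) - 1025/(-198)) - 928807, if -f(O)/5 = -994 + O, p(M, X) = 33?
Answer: -16829069957/18216 ≈ -9.2386e+5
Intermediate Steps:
f(O) = 4970 - 5*O (f(O) = -5*(-994 + O) = 4970 - 5*O)
f(p(-14, -30)/(-184) - 1025/(-198)) - 928807 = (4970 - 5*(33/(-184) - 1025/(-198))) - 928807 = (4970 - 5*(33*(-1/184) - 1025*(-1/198))) - 928807 = (4970 - 5*(-33/184 + 1025/198)) - 928807 = (4970 - 5*91033/18216) - 928807 = (4970 - 455165/18216) - 928807 = 90078355/18216 - 928807 = -16829069957/18216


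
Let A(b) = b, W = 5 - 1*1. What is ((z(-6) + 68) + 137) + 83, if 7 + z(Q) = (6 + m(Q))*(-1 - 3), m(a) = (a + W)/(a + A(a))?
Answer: 769/3 ≈ 256.33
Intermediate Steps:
W = 4 (W = 5 - 1 = 4)
m(a) = (4 + a)/(2*a) (m(a) = (a + 4)/(a + a) = (4 + a)/((2*a)) = (4 + a)*(1/(2*a)) = (4 + a)/(2*a))
z(Q) = -31 - 2*(4 + Q)/Q (z(Q) = -7 + (6 + (4 + Q)/(2*Q))*(-1 - 3) = -7 + (6 + (4 + Q)/(2*Q))*(-4) = -7 + (-24 - 2*(4 + Q)/Q) = -31 - 2*(4 + Q)/Q)
((z(-6) + 68) + 137) + 83 = (((-33 - 8/(-6)) + 68) + 137) + 83 = (((-33 - 8*(-1/6)) + 68) + 137) + 83 = (((-33 + 4/3) + 68) + 137) + 83 = ((-95/3 + 68) + 137) + 83 = (109/3 + 137) + 83 = 520/3 + 83 = 769/3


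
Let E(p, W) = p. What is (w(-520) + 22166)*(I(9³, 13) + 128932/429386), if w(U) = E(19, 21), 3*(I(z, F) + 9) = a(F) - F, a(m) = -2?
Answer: -3838312980/12629 ≈ -3.0393e+5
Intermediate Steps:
I(z, F) = -29/3 - F/3 (I(z, F) = -9 + (-2 - F)/3 = -9 + (-⅔ - F/3) = -29/3 - F/3)
w(U) = 19
(w(-520) + 22166)*(I(9³, 13) + 128932/429386) = (19 + 22166)*((-29/3 - ⅓*13) + 128932/429386) = 22185*((-29/3 - 13/3) + 128932*(1/429386)) = 22185*(-14 + 64466/214693) = 22185*(-2941236/214693) = -3838312980/12629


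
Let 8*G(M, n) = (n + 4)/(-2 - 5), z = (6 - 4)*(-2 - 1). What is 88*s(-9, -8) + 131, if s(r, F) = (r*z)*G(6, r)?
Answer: 3887/7 ≈ 555.29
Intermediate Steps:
z = -6 (z = 2*(-3) = -6)
G(M, n) = -1/14 - n/56 (G(M, n) = ((n + 4)/(-2 - 5))/8 = ((4 + n)/(-7))/8 = ((4 + n)*(-⅐))/8 = (-4/7 - n/7)/8 = -1/14 - n/56)
s(r, F) = -6*r*(-1/14 - r/56) (s(r, F) = (r*(-6))*(-1/14 - r/56) = (-6*r)*(-1/14 - r/56) = -6*r*(-1/14 - r/56))
88*s(-9, -8) + 131 = 88*((3/28)*(-9)*(4 - 9)) + 131 = 88*((3/28)*(-9)*(-5)) + 131 = 88*(135/28) + 131 = 2970/7 + 131 = 3887/7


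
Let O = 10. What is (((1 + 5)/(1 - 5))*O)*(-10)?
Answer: 150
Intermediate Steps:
(((1 + 5)/(1 - 5))*O)*(-10) = (((1 + 5)/(1 - 5))*10)*(-10) = ((6/(-4))*10)*(-10) = ((6*(-¼))*10)*(-10) = -3/2*10*(-10) = -15*(-10) = 150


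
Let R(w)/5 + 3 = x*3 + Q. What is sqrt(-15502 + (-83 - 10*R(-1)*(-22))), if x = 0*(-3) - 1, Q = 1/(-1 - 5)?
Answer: I*sqrt(201315)/3 ≈ 149.56*I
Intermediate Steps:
Q = -1/6 (Q = 1/(-6) = -1/6 ≈ -0.16667)
x = -1 (x = 0 - 1 = -1)
R(w) = -185/6 (R(w) = -15 + 5*(-1*3 - 1/6) = -15 + 5*(-3 - 1/6) = -15 + 5*(-19/6) = -15 - 95/6 = -185/6)
sqrt(-15502 + (-83 - 10*R(-1)*(-22))) = sqrt(-15502 + (-83 - 10*(-185/6)*(-22))) = sqrt(-15502 + (-83 + (925/3)*(-22))) = sqrt(-15502 + (-83 - 20350/3)) = sqrt(-15502 - 20599/3) = sqrt(-67105/3) = I*sqrt(201315)/3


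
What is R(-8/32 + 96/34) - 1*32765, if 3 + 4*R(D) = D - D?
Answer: -131063/4 ≈ -32766.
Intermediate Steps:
R(D) = -¾ (R(D) = -¾ + (D - D)/4 = -¾ + (¼)*0 = -¾ + 0 = -¾)
R(-8/32 + 96/34) - 1*32765 = -¾ - 1*32765 = -¾ - 32765 = -131063/4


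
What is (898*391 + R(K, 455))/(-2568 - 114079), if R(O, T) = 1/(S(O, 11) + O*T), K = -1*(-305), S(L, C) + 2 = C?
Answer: -48729560513/16188737248 ≈ -3.0101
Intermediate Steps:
S(L, C) = -2 + C
K = 305
R(O, T) = 1/(9 + O*T) (R(O, T) = 1/((-2 + 11) + O*T) = 1/(9 + O*T))
(898*391 + R(K, 455))/(-2568 - 114079) = (898*391 + 1/(9 + 305*455))/(-2568 - 114079) = (351118 + 1/(9 + 138775))/(-116647) = (351118 + 1/138784)*(-1/116647) = (48729560513/138784)*(-1/116647) = -48729560513/16188737248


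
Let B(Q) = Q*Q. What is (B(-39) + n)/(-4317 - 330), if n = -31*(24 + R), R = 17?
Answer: -250/4647 ≈ -0.053798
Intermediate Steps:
B(Q) = Q**2
n = -1271 (n = -31*(24 + 17) = -31*41 = -1271)
(B(-39) + n)/(-4317 - 330) = ((-39)**2 - 1271)/(-4317 - 330) = (1521 - 1271)/(-4647) = 250*(-1/4647) = -250/4647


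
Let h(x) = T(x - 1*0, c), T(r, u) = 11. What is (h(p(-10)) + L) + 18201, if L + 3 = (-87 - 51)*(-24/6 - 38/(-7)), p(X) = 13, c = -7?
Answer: 126083/7 ≈ 18012.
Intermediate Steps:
L = -1401/7 (L = -3 + (-87 - 51)*(-24/6 - 38/(-7)) = -3 - 138*(-24*⅙ - 38*(-⅐)) = -3 - 138*(-4 + 38/7) = -3 - 138*10/7 = -3 - 1380/7 = -1401/7 ≈ -200.14)
h(x) = 11
(h(p(-10)) + L) + 18201 = (11 - 1401/7) + 18201 = -1324/7 + 18201 = 126083/7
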